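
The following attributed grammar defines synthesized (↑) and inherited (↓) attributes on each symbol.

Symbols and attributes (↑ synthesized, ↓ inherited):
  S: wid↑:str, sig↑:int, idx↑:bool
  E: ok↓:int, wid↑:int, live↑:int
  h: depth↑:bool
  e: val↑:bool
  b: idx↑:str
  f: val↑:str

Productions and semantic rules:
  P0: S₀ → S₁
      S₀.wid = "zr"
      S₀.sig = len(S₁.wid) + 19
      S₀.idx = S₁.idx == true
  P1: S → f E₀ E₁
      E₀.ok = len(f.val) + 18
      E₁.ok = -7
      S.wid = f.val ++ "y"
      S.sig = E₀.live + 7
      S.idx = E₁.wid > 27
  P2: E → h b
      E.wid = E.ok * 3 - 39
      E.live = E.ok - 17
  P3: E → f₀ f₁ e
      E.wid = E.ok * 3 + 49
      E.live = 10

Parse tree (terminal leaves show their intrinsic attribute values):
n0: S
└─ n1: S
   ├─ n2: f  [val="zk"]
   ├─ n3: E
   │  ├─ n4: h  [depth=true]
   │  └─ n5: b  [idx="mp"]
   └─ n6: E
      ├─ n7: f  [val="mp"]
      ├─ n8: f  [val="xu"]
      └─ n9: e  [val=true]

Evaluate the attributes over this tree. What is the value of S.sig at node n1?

10

1. n2.val = "zk"  [terminal]
2. n3.ok = 20  [len(f.val) + 18]
3. n4.depth = true  [terminal]
4. n5.idx = "mp"  [terminal]
5. n3.wid = 21  [E.ok * 3 - 39]
6. n3.live = 3  [E.ok - 17]
7. n6.ok = -7  [-7]
8. n7.val = "mp"  [terminal]
9. n8.val = "xu"  [terminal]
10. n9.val = true  [terminal]
11. n6.wid = 28  [E.ok * 3 + 49]
12. n6.live = 10  [10]
13. n1.wid = "zky"  [f.val ++ "y"]
14. n1.sig = 10  [E₀.live + 7]
15. n1.idx = true  [E₁.wid > 27]
16. n0.wid = "zr"  ["zr"]
17. n0.sig = 22  [len(S₁.wid) + 19]
18. n0.idx = true  [S₁.idx == true]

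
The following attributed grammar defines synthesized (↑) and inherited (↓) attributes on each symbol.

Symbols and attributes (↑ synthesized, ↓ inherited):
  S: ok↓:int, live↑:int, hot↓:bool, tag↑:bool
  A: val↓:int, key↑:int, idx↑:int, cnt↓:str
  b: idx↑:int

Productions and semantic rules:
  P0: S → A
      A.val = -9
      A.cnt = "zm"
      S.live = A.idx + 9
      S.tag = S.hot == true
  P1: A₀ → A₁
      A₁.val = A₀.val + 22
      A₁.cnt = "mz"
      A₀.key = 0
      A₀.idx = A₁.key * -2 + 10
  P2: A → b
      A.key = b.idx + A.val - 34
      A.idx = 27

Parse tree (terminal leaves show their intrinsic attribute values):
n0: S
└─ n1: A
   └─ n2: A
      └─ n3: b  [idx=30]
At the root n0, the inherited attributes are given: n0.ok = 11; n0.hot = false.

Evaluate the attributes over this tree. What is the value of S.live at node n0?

1

1. n0.ok = 11  [given at root]
2. n0.hot = false  [given at root]
3. n1.val = -9  [-9]
4. n1.cnt = "zm"  ["zm"]
5. n2.val = 13  [A₀.val + 22]
6. n2.cnt = "mz"  ["mz"]
7. n3.idx = 30  [terminal]
8. n2.key = 9  [b.idx + A.val - 34]
9. n2.idx = 27  [27]
10. n1.key = 0  [0]
11. n1.idx = -8  [A₁.key * -2 + 10]
12. n0.live = 1  [A.idx + 9]
13. n0.tag = false  [S.hot == true]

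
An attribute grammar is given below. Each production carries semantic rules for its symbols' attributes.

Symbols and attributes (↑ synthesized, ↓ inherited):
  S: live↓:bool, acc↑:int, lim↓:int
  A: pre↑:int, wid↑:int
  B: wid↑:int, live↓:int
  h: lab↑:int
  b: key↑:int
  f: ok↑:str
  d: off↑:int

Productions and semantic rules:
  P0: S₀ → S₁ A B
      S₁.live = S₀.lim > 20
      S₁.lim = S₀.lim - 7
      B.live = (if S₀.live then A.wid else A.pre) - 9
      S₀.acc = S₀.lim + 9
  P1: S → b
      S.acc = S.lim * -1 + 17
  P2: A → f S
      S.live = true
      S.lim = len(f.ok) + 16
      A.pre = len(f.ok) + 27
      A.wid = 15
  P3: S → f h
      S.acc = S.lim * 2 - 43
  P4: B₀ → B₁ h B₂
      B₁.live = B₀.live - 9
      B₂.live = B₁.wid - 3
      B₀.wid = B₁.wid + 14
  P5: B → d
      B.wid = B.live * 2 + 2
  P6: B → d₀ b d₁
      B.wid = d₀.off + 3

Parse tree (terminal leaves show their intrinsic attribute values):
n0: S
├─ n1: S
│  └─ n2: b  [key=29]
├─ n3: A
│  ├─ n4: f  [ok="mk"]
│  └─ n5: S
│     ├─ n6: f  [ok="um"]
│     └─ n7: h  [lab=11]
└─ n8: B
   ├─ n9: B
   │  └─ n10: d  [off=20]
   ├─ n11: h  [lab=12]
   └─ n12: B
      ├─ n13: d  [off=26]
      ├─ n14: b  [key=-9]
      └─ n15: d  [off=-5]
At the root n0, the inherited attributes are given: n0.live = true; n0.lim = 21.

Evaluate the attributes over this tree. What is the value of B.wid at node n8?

1. n0.live = true  [given at root]
2. n0.lim = 21  [given at root]
3. n1.live = true  [S₀.lim > 20]
4. n1.lim = 14  [S₀.lim - 7]
5. n2.key = 29  [terminal]
6. n1.acc = 3  [S.lim * -1 + 17]
7. n4.ok = "mk"  [terminal]
8. n5.live = true  [true]
9. n5.lim = 18  [len(f.ok) + 16]
10. n6.ok = "um"  [terminal]
11. n7.lab = 11  [terminal]
12. n5.acc = -7  [S.lim * 2 - 43]
13. n3.pre = 29  [len(f.ok) + 27]
14. n3.wid = 15  [15]
15. n8.live = 6  [(if S₀.live then A.wid else A.pre) - 9]
16. n9.live = -3  [B₀.live - 9]
17. n10.off = 20  [terminal]
18. n9.wid = -4  [B.live * 2 + 2]
19. n11.lab = 12  [terminal]
20. n12.live = -7  [B₁.wid - 3]
21. n13.off = 26  [terminal]
22. n14.key = -9  [terminal]
23. n15.off = -5  [terminal]
24. n12.wid = 29  [d₀.off + 3]
25. n8.wid = 10  [B₁.wid + 14]
26. n0.acc = 30  [S₀.lim + 9]

10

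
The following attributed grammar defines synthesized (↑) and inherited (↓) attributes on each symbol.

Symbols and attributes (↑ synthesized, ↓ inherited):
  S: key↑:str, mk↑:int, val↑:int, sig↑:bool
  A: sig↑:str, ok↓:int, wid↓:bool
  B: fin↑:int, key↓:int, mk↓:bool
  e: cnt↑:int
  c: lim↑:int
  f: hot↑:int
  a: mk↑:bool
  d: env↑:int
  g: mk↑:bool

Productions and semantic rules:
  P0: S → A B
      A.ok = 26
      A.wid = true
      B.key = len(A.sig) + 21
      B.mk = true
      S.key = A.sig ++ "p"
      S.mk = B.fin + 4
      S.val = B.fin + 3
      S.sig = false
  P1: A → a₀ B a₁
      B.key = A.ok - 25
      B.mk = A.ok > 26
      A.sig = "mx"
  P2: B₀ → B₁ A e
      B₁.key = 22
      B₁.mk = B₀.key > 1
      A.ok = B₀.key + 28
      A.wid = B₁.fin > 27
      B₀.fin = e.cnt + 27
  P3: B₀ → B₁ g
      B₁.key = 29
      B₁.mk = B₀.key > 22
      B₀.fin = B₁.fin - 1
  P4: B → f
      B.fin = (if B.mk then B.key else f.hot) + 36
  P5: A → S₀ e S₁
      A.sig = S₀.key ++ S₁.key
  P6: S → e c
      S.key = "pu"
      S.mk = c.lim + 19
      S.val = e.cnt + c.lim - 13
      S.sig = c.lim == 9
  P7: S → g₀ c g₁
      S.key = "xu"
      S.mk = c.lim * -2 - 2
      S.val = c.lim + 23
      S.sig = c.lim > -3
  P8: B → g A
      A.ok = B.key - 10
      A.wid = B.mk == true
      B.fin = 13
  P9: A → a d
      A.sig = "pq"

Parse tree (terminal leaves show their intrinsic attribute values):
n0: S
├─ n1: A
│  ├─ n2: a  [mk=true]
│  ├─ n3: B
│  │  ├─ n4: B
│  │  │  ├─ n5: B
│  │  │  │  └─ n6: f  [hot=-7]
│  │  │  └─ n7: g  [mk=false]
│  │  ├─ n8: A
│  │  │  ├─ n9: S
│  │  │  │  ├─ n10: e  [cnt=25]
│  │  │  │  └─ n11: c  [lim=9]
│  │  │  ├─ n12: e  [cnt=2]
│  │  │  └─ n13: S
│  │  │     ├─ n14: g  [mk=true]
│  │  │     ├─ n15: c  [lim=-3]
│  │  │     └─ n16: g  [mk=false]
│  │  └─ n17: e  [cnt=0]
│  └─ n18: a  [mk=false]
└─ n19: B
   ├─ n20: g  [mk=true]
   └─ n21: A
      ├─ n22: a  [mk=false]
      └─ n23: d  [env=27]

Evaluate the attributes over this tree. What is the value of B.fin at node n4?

28

1. n1.ok = 26  [26]
2. n1.wid = true  [true]
3. n2.mk = true  [terminal]
4. n3.key = 1  [A.ok - 25]
5. n3.mk = false  [A.ok > 26]
6. n4.key = 22  [22]
7. n4.mk = false  [B₀.key > 1]
8. n5.key = 29  [29]
9. n5.mk = false  [B₀.key > 22]
10. n6.hot = -7  [terminal]
11. n5.fin = 29  [(if B.mk then B.key else f.hot) + 36]
12. n7.mk = false  [terminal]
13. n4.fin = 28  [B₁.fin - 1]
14. n8.ok = 29  [B₀.key + 28]
15. n8.wid = true  [B₁.fin > 27]
16. n10.cnt = 25  [terminal]
17. n11.lim = 9  [terminal]
18. n9.key = "pu"  ["pu"]
19. n9.mk = 28  [c.lim + 19]
20. n9.val = 21  [e.cnt + c.lim - 13]
21. n9.sig = true  [c.lim == 9]
22. n12.cnt = 2  [terminal]
23. n14.mk = true  [terminal]
24. n15.lim = -3  [terminal]
25. n16.mk = false  [terminal]
26. n13.key = "xu"  ["xu"]
27. n13.mk = 4  [c.lim * -2 - 2]
28. n13.val = 20  [c.lim + 23]
29. n13.sig = false  [c.lim > -3]
30. n8.sig = "puxu"  [S₀.key ++ S₁.key]
31. n17.cnt = 0  [terminal]
32. n3.fin = 27  [e.cnt + 27]
33. n18.mk = false  [terminal]
34. n1.sig = "mx"  ["mx"]
35. n19.key = 23  [len(A.sig) + 21]
36. n19.mk = true  [true]
37. n20.mk = true  [terminal]
38. n21.ok = 13  [B.key - 10]
39. n21.wid = true  [B.mk == true]
40. n22.mk = false  [terminal]
41. n23.env = 27  [terminal]
42. n21.sig = "pq"  ["pq"]
43. n19.fin = 13  [13]
44. n0.key = "mxp"  [A.sig ++ "p"]
45. n0.mk = 17  [B.fin + 4]
46. n0.val = 16  [B.fin + 3]
47. n0.sig = false  [false]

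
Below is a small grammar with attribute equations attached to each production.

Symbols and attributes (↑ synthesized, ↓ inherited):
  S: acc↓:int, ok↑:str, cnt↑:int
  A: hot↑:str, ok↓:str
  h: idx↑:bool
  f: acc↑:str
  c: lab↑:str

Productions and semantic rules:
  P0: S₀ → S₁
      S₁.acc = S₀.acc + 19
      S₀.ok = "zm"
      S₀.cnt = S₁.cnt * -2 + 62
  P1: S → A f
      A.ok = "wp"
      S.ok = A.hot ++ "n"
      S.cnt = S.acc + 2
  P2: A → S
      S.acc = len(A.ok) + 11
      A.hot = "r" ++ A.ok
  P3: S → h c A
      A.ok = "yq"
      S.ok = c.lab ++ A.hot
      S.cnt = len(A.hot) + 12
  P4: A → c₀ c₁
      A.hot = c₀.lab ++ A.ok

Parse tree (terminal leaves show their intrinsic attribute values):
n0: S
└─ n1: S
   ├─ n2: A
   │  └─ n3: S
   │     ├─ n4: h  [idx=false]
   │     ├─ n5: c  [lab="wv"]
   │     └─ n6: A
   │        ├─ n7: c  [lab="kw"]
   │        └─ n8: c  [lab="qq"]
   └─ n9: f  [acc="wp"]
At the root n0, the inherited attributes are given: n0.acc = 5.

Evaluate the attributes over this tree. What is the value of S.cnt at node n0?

1. n0.acc = 5  [given at root]
2. n1.acc = 24  [S₀.acc + 19]
3. n2.ok = "wp"  ["wp"]
4. n3.acc = 13  [len(A.ok) + 11]
5. n4.idx = false  [terminal]
6. n5.lab = "wv"  [terminal]
7. n6.ok = "yq"  ["yq"]
8. n7.lab = "kw"  [terminal]
9. n8.lab = "qq"  [terminal]
10. n6.hot = "kwyq"  [c₀.lab ++ A.ok]
11. n3.ok = "wvkwyq"  [c.lab ++ A.hot]
12. n3.cnt = 16  [len(A.hot) + 12]
13. n2.hot = "rwp"  ["r" ++ A.ok]
14. n9.acc = "wp"  [terminal]
15. n1.ok = "rwpn"  [A.hot ++ "n"]
16. n1.cnt = 26  [S.acc + 2]
17. n0.ok = "zm"  ["zm"]
18. n0.cnt = 10  [S₁.cnt * -2 + 62]

10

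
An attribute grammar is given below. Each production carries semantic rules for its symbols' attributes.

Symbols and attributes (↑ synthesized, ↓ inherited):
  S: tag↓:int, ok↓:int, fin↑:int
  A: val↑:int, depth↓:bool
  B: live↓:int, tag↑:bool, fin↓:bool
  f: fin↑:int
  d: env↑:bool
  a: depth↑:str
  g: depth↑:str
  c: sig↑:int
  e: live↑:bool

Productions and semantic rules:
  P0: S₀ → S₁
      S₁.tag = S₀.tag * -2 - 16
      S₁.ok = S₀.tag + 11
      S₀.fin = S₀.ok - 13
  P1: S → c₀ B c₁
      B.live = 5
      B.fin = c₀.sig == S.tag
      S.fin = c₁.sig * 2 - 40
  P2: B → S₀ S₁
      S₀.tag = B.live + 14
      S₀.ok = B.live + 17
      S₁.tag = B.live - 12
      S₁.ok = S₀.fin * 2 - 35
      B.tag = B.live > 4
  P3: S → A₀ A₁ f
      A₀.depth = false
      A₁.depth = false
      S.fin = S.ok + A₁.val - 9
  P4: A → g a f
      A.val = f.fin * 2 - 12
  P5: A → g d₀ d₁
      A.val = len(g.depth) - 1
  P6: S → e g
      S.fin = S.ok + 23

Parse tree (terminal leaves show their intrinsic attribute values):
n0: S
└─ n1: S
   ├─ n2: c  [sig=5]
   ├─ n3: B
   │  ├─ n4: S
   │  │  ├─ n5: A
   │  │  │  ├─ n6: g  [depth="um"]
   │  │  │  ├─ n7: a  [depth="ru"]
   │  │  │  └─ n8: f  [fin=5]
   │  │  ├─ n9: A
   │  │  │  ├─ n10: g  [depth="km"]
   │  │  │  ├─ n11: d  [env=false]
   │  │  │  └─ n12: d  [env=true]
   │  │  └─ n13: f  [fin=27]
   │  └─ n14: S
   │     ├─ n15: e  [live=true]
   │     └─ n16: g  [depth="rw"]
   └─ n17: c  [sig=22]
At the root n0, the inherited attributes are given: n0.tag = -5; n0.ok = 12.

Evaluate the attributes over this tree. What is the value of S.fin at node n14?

16

1. n0.tag = -5  [given at root]
2. n0.ok = 12  [given at root]
3. n1.tag = -6  [S₀.tag * -2 - 16]
4. n1.ok = 6  [S₀.tag + 11]
5. n2.sig = 5  [terminal]
6. n3.live = 5  [5]
7. n3.fin = false  [c₀.sig == S.tag]
8. n4.tag = 19  [B.live + 14]
9. n4.ok = 22  [B.live + 17]
10. n5.depth = false  [false]
11. n6.depth = "um"  [terminal]
12. n7.depth = "ru"  [terminal]
13. n8.fin = 5  [terminal]
14. n5.val = -2  [f.fin * 2 - 12]
15. n9.depth = false  [false]
16. n10.depth = "km"  [terminal]
17. n11.env = false  [terminal]
18. n12.env = true  [terminal]
19. n9.val = 1  [len(g.depth) - 1]
20. n13.fin = 27  [terminal]
21. n4.fin = 14  [S.ok + A₁.val - 9]
22. n14.tag = -7  [B.live - 12]
23. n14.ok = -7  [S₀.fin * 2 - 35]
24. n15.live = true  [terminal]
25. n16.depth = "rw"  [terminal]
26. n14.fin = 16  [S.ok + 23]
27. n3.tag = true  [B.live > 4]
28. n17.sig = 22  [terminal]
29. n1.fin = 4  [c₁.sig * 2 - 40]
30. n0.fin = -1  [S₀.ok - 13]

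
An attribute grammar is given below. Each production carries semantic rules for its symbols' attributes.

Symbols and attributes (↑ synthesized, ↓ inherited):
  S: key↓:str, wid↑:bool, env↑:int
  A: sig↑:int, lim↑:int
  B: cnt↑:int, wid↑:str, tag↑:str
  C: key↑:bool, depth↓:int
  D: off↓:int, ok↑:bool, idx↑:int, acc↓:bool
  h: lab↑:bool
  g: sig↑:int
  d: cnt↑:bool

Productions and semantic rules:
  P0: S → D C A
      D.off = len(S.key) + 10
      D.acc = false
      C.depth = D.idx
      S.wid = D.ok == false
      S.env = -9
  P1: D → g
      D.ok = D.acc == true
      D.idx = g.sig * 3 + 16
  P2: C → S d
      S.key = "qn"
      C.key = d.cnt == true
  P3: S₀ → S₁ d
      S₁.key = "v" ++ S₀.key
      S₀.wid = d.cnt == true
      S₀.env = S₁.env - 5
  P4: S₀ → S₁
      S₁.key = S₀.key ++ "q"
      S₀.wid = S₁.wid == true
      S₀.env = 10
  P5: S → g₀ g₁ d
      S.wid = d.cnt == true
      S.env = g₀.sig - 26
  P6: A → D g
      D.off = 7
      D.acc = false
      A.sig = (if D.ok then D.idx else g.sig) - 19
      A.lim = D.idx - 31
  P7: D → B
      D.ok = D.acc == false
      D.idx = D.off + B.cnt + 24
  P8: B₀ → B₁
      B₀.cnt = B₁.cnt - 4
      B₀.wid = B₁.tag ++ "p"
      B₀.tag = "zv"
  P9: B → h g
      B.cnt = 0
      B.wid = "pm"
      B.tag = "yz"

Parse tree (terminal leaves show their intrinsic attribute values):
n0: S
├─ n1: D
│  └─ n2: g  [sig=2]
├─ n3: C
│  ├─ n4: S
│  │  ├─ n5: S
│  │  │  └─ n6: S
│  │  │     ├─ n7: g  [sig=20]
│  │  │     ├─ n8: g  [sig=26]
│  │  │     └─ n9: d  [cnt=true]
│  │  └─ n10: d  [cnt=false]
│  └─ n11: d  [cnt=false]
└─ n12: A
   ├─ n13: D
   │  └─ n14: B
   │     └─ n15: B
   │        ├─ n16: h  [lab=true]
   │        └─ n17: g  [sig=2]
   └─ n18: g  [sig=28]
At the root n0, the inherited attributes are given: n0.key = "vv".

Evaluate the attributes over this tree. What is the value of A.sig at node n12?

8

1. n0.key = "vv"  [given at root]
2. n1.off = 12  [len(S.key) + 10]
3. n1.acc = false  [false]
4. n2.sig = 2  [terminal]
5. n1.ok = false  [D.acc == true]
6. n1.idx = 22  [g.sig * 3 + 16]
7. n3.depth = 22  [D.idx]
8. n4.key = "qn"  ["qn"]
9. n5.key = "vqn"  ["v" ++ S₀.key]
10. n6.key = "vqnq"  [S₀.key ++ "q"]
11. n7.sig = 20  [terminal]
12. n8.sig = 26  [terminal]
13. n9.cnt = true  [terminal]
14. n6.wid = true  [d.cnt == true]
15. n6.env = -6  [g₀.sig - 26]
16. n5.wid = true  [S₁.wid == true]
17. n5.env = 10  [10]
18. n10.cnt = false  [terminal]
19. n4.wid = false  [d.cnt == true]
20. n4.env = 5  [S₁.env - 5]
21. n11.cnt = false  [terminal]
22. n3.key = false  [d.cnt == true]
23. n13.off = 7  [7]
24. n13.acc = false  [false]
25. n16.lab = true  [terminal]
26. n17.sig = 2  [terminal]
27. n15.cnt = 0  [0]
28. n15.wid = "pm"  ["pm"]
29. n15.tag = "yz"  ["yz"]
30. n14.cnt = -4  [B₁.cnt - 4]
31. n14.wid = "yzp"  [B₁.tag ++ "p"]
32. n14.tag = "zv"  ["zv"]
33. n13.ok = true  [D.acc == false]
34. n13.idx = 27  [D.off + B.cnt + 24]
35. n18.sig = 28  [terminal]
36. n12.sig = 8  [(if D.ok then D.idx else g.sig) - 19]
37. n12.lim = -4  [D.idx - 31]
38. n0.wid = true  [D.ok == false]
39. n0.env = -9  [-9]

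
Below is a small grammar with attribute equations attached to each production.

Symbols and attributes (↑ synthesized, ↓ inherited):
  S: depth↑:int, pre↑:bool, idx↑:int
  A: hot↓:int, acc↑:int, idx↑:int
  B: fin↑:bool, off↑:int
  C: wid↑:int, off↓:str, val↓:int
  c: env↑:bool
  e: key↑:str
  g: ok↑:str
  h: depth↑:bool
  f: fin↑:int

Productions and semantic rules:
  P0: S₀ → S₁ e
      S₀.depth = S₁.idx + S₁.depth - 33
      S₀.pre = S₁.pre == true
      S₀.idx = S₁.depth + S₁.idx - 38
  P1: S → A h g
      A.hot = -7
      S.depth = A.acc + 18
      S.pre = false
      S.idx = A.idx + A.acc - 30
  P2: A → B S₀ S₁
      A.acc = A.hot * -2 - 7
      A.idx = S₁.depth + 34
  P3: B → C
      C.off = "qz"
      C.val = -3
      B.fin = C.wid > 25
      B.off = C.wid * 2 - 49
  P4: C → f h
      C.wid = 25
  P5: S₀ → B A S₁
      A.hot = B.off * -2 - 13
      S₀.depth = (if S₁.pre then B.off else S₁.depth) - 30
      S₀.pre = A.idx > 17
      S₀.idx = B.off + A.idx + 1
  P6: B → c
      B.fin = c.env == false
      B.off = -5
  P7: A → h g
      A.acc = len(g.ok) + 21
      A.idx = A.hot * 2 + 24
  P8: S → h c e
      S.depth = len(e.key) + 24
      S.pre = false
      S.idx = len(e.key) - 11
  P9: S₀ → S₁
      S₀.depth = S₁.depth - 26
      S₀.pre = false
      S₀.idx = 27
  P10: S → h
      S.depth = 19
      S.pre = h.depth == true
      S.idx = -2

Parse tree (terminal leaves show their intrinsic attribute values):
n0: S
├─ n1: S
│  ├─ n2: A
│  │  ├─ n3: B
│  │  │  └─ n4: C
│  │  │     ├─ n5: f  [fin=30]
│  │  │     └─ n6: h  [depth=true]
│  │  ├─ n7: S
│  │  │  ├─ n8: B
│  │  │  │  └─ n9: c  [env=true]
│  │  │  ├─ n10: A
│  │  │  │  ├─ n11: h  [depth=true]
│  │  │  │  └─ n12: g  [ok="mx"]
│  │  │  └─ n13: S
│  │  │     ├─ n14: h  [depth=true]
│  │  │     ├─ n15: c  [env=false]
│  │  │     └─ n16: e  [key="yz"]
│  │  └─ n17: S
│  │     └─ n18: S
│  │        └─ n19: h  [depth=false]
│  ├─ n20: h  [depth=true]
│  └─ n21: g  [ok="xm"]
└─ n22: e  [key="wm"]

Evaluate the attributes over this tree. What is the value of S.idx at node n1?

1. n2.hot = -7  [-7]
2. n4.off = "qz"  ["qz"]
3. n4.val = -3  [-3]
4. n5.fin = 30  [terminal]
5. n6.depth = true  [terminal]
6. n4.wid = 25  [25]
7. n3.fin = false  [C.wid > 25]
8. n3.off = 1  [C.wid * 2 - 49]
9. n9.env = true  [terminal]
10. n8.fin = false  [c.env == false]
11. n8.off = -5  [-5]
12. n10.hot = -3  [B.off * -2 - 13]
13. n11.depth = true  [terminal]
14. n12.ok = "mx"  [terminal]
15. n10.acc = 23  [len(g.ok) + 21]
16. n10.idx = 18  [A.hot * 2 + 24]
17. n14.depth = true  [terminal]
18. n15.env = false  [terminal]
19. n16.key = "yz"  [terminal]
20. n13.depth = 26  [len(e.key) + 24]
21. n13.pre = false  [false]
22. n13.idx = -9  [len(e.key) - 11]
23. n7.depth = -4  [(if S₁.pre then B.off else S₁.depth) - 30]
24. n7.pre = true  [A.idx > 17]
25. n7.idx = 14  [B.off + A.idx + 1]
26. n19.depth = false  [terminal]
27. n18.depth = 19  [19]
28. n18.pre = false  [h.depth == true]
29. n18.idx = -2  [-2]
30. n17.depth = -7  [S₁.depth - 26]
31. n17.pre = false  [false]
32. n17.idx = 27  [27]
33. n2.acc = 7  [A.hot * -2 - 7]
34. n2.idx = 27  [S₁.depth + 34]
35. n20.depth = true  [terminal]
36. n21.ok = "xm"  [terminal]
37. n1.depth = 25  [A.acc + 18]
38. n1.pre = false  [false]
39. n1.idx = 4  [A.idx + A.acc - 30]
40. n22.key = "wm"  [terminal]
41. n0.depth = -4  [S₁.idx + S₁.depth - 33]
42. n0.pre = false  [S₁.pre == true]
43. n0.idx = -9  [S₁.depth + S₁.idx - 38]

4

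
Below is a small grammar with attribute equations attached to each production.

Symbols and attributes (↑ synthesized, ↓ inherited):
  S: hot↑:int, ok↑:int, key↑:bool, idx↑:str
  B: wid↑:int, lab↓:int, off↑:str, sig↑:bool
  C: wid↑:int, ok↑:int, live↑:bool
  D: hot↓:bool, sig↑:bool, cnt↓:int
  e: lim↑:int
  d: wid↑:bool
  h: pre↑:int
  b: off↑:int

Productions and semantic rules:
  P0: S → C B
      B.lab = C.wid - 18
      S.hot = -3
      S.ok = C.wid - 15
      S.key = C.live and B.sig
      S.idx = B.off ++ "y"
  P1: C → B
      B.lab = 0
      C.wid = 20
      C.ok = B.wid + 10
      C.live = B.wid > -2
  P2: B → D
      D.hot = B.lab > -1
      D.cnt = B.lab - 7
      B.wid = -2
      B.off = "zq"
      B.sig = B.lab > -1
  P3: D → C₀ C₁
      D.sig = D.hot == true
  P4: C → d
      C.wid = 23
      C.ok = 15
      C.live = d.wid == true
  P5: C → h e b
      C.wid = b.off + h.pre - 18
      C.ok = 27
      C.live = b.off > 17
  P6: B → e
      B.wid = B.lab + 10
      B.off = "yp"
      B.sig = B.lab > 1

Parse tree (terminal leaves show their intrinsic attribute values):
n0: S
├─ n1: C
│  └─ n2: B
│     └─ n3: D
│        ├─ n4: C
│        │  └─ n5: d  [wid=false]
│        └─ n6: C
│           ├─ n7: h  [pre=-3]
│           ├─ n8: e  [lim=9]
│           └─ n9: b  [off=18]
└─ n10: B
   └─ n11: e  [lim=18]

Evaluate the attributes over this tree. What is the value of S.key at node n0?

false

1. n2.lab = 0  [0]
2. n3.hot = true  [B.lab > -1]
3. n3.cnt = -7  [B.lab - 7]
4. n5.wid = false  [terminal]
5. n4.wid = 23  [23]
6. n4.ok = 15  [15]
7. n4.live = false  [d.wid == true]
8. n7.pre = -3  [terminal]
9. n8.lim = 9  [terminal]
10. n9.off = 18  [terminal]
11. n6.wid = -3  [b.off + h.pre - 18]
12. n6.ok = 27  [27]
13. n6.live = true  [b.off > 17]
14. n3.sig = true  [D.hot == true]
15. n2.wid = -2  [-2]
16. n2.off = "zq"  ["zq"]
17. n2.sig = true  [B.lab > -1]
18. n1.wid = 20  [20]
19. n1.ok = 8  [B.wid + 10]
20. n1.live = false  [B.wid > -2]
21. n10.lab = 2  [C.wid - 18]
22. n11.lim = 18  [terminal]
23. n10.wid = 12  [B.lab + 10]
24. n10.off = "yp"  ["yp"]
25. n10.sig = true  [B.lab > 1]
26. n0.hot = -3  [-3]
27. n0.ok = 5  [C.wid - 15]
28. n0.key = false  [C.live and B.sig]
29. n0.idx = "ypy"  [B.off ++ "y"]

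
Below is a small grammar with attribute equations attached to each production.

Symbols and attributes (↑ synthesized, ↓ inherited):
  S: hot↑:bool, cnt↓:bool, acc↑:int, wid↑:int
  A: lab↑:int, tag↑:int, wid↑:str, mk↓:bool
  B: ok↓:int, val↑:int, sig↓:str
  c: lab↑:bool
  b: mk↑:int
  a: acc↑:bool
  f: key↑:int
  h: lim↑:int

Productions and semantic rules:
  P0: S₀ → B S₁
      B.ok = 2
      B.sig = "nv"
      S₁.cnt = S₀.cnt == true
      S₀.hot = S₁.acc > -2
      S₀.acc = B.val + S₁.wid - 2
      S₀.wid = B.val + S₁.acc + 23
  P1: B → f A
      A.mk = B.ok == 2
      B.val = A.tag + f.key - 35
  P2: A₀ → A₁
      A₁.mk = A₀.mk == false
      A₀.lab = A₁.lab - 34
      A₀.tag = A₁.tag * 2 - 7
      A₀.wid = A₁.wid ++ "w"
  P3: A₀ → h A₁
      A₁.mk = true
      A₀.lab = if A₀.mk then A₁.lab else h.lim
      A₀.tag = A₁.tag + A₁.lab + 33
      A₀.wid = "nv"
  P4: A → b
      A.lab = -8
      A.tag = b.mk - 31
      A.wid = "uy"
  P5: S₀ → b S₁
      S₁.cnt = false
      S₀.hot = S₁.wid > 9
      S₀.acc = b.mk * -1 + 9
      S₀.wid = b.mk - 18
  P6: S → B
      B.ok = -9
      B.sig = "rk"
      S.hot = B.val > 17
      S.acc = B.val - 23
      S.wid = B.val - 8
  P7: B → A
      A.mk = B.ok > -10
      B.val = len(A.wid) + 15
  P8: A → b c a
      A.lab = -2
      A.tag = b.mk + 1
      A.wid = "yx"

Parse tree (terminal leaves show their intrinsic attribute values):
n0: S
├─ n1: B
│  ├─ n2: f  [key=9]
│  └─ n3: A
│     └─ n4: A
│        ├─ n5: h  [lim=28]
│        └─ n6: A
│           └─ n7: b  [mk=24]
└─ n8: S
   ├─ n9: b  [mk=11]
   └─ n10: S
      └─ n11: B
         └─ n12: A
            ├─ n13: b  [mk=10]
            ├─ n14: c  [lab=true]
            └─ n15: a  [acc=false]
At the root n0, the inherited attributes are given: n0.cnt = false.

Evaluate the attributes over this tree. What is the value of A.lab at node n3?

-6

1. n0.cnt = false  [given at root]
2. n1.ok = 2  [2]
3. n1.sig = "nv"  ["nv"]
4. n2.key = 9  [terminal]
5. n3.mk = true  [B.ok == 2]
6. n4.mk = false  [A₀.mk == false]
7. n5.lim = 28  [terminal]
8. n6.mk = true  [true]
9. n7.mk = 24  [terminal]
10. n6.lab = -8  [-8]
11. n6.tag = -7  [b.mk - 31]
12. n6.wid = "uy"  ["uy"]
13. n4.lab = 28  [if A₀.mk then A₁.lab else h.lim]
14. n4.tag = 18  [A₁.tag + A₁.lab + 33]
15. n4.wid = "nv"  ["nv"]
16. n3.lab = -6  [A₁.lab - 34]
17. n3.tag = 29  [A₁.tag * 2 - 7]
18. n3.wid = "nvw"  [A₁.wid ++ "w"]
19. n1.val = 3  [A.tag + f.key - 35]
20. n8.cnt = false  [S₀.cnt == true]
21. n9.mk = 11  [terminal]
22. n10.cnt = false  [false]
23. n11.ok = -9  [-9]
24. n11.sig = "rk"  ["rk"]
25. n12.mk = true  [B.ok > -10]
26. n13.mk = 10  [terminal]
27. n14.lab = true  [terminal]
28. n15.acc = false  [terminal]
29. n12.lab = -2  [-2]
30. n12.tag = 11  [b.mk + 1]
31. n12.wid = "yx"  ["yx"]
32. n11.val = 17  [len(A.wid) + 15]
33. n10.hot = false  [B.val > 17]
34. n10.acc = -6  [B.val - 23]
35. n10.wid = 9  [B.val - 8]
36. n8.hot = false  [S₁.wid > 9]
37. n8.acc = -2  [b.mk * -1 + 9]
38. n8.wid = -7  [b.mk - 18]
39. n0.hot = false  [S₁.acc > -2]
40. n0.acc = -6  [B.val + S₁.wid - 2]
41. n0.wid = 24  [B.val + S₁.acc + 23]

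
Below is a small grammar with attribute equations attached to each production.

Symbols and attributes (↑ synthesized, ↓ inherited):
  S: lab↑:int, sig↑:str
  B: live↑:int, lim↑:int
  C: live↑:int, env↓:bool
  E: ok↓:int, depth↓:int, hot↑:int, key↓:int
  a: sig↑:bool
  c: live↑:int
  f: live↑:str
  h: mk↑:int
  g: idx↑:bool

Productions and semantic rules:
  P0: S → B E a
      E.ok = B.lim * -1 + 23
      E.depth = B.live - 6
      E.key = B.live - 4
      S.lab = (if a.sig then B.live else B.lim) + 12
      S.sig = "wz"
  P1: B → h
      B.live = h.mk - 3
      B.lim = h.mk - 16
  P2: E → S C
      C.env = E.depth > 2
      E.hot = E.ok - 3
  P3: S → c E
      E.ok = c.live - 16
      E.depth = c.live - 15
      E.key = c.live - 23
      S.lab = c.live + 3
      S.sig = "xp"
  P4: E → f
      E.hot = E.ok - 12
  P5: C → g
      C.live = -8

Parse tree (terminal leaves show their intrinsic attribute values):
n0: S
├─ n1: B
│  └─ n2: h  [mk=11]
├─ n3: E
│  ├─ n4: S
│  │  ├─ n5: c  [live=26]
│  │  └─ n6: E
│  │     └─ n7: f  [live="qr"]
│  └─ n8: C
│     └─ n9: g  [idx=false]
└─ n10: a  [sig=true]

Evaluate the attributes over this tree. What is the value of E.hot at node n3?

25

1. n2.mk = 11  [terminal]
2. n1.live = 8  [h.mk - 3]
3. n1.lim = -5  [h.mk - 16]
4. n3.ok = 28  [B.lim * -1 + 23]
5. n3.depth = 2  [B.live - 6]
6. n3.key = 4  [B.live - 4]
7. n5.live = 26  [terminal]
8. n6.ok = 10  [c.live - 16]
9. n6.depth = 11  [c.live - 15]
10. n6.key = 3  [c.live - 23]
11. n7.live = "qr"  [terminal]
12. n6.hot = -2  [E.ok - 12]
13. n4.lab = 29  [c.live + 3]
14. n4.sig = "xp"  ["xp"]
15. n8.env = false  [E.depth > 2]
16. n9.idx = false  [terminal]
17. n8.live = -8  [-8]
18. n3.hot = 25  [E.ok - 3]
19. n10.sig = true  [terminal]
20. n0.lab = 20  [(if a.sig then B.live else B.lim) + 12]
21. n0.sig = "wz"  ["wz"]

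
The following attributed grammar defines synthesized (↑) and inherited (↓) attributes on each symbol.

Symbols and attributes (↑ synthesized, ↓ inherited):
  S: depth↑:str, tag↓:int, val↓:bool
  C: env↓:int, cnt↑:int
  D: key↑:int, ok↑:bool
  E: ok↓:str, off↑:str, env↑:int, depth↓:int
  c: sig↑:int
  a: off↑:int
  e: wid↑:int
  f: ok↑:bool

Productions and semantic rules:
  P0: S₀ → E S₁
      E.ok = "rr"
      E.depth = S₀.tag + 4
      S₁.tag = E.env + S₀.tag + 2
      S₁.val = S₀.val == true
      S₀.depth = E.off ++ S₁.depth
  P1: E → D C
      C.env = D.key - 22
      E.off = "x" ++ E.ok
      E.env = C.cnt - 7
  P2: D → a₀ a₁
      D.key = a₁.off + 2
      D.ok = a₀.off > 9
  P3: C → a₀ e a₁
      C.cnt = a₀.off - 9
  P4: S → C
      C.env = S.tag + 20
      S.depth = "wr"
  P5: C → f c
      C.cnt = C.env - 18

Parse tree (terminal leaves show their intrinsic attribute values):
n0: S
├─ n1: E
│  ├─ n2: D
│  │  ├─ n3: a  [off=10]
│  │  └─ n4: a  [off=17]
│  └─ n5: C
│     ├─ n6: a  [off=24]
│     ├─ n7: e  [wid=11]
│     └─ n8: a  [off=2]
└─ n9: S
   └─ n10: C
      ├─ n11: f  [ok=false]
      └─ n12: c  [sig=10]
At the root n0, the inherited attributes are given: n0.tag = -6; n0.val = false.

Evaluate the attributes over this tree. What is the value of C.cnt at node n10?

6

1. n0.tag = -6  [given at root]
2. n0.val = false  [given at root]
3. n1.ok = "rr"  ["rr"]
4. n1.depth = -2  [S₀.tag + 4]
5. n3.off = 10  [terminal]
6. n4.off = 17  [terminal]
7. n2.key = 19  [a₁.off + 2]
8. n2.ok = true  [a₀.off > 9]
9. n5.env = -3  [D.key - 22]
10. n6.off = 24  [terminal]
11. n7.wid = 11  [terminal]
12. n8.off = 2  [terminal]
13. n5.cnt = 15  [a₀.off - 9]
14. n1.off = "xrr"  ["x" ++ E.ok]
15. n1.env = 8  [C.cnt - 7]
16. n9.tag = 4  [E.env + S₀.tag + 2]
17. n9.val = false  [S₀.val == true]
18. n10.env = 24  [S.tag + 20]
19. n11.ok = false  [terminal]
20. n12.sig = 10  [terminal]
21. n10.cnt = 6  [C.env - 18]
22. n9.depth = "wr"  ["wr"]
23. n0.depth = "xrrwr"  [E.off ++ S₁.depth]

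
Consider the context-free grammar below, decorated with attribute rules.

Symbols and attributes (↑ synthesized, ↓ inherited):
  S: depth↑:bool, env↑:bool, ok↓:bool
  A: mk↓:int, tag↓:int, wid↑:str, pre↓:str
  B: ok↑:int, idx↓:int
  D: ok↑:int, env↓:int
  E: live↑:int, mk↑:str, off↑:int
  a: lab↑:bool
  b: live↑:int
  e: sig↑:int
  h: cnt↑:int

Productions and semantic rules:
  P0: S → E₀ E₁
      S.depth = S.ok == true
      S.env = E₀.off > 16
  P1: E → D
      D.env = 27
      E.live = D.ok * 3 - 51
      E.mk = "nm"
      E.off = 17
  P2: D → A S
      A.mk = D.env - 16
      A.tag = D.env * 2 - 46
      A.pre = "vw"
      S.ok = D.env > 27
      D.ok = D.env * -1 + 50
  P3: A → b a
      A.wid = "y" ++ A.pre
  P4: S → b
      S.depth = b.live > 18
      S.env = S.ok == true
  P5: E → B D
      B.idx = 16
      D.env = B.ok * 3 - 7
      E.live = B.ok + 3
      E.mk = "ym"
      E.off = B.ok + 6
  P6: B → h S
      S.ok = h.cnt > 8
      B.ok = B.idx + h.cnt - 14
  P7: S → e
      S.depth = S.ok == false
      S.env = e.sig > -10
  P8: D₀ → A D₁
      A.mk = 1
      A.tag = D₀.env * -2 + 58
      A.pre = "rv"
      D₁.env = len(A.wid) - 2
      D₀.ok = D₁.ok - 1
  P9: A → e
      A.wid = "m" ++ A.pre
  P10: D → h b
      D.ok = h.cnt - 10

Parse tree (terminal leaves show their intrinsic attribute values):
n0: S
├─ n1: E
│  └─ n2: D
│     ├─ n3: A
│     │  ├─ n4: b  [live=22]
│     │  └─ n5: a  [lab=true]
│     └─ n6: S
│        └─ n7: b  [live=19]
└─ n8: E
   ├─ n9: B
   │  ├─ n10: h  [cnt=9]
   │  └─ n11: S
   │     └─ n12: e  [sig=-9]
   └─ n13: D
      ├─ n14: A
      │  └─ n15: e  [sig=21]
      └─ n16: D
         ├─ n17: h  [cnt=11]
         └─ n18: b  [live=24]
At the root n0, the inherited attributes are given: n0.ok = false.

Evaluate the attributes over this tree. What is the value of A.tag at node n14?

1. n0.ok = false  [given at root]
2. n2.env = 27  [27]
3. n3.mk = 11  [D.env - 16]
4. n3.tag = 8  [D.env * 2 - 46]
5. n3.pre = "vw"  ["vw"]
6. n4.live = 22  [terminal]
7. n5.lab = true  [terminal]
8. n3.wid = "yvw"  ["y" ++ A.pre]
9. n6.ok = false  [D.env > 27]
10. n7.live = 19  [terminal]
11. n6.depth = true  [b.live > 18]
12. n6.env = false  [S.ok == true]
13. n2.ok = 23  [D.env * -1 + 50]
14. n1.live = 18  [D.ok * 3 - 51]
15. n1.mk = "nm"  ["nm"]
16. n1.off = 17  [17]
17. n9.idx = 16  [16]
18. n10.cnt = 9  [terminal]
19. n11.ok = true  [h.cnt > 8]
20. n12.sig = -9  [terminal]
21. n11.depth = false  [S.ok == false]
22. n11.env = true  [e.sig > -10]
23. n9.ok = 11  [B.idx + h.cnt - 14]
24. n13.env = 26  [B.ok * 3 - 7]
25. n14.mk = 1  [1]
26. n14.tag = 6  [D₀.env * -2 + 58]
27. n14.pre = "rv"  ["rv"]
28. n15.sig = 21  [terminal]
29. n14.wid = "mrv"  ["m" ++ A.pre]
30. n16.env = 1  [len(A.wid) - 2]
31. n17.cnt = 11  [terminal]
32. n18.live = 24  [terminal]
33. n16.ok = 1  [h.cnt - 10]
34. n13.ok = 0  [D₁.ok - 1]
35. n8.live = 14  [B.ok + 3]
36. n8.mk = "ym"  ["ym"]
37. n8.off = 17  [B.ok + 6]
38. n0.depth = false  [S.ok == true]
39. n0.env = true  [E₀.off > 16]

6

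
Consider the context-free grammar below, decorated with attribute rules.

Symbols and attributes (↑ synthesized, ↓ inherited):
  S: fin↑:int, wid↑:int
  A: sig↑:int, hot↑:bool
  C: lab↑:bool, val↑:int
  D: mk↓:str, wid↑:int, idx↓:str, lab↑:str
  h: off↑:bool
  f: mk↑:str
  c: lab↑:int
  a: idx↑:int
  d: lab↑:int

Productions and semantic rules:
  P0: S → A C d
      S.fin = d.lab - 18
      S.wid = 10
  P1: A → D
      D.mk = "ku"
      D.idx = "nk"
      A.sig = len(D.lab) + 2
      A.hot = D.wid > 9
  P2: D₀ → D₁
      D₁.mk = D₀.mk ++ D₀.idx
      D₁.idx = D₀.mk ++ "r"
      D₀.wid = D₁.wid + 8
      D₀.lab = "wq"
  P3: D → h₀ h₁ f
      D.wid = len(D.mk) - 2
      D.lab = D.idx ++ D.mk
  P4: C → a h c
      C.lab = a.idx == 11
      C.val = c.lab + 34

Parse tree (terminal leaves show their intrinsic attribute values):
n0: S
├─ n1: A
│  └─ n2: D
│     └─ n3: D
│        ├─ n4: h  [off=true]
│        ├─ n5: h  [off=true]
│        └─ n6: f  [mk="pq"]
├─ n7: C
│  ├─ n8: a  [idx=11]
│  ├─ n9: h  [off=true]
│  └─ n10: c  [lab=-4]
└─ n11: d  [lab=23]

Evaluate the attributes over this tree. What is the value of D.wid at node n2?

10

1. n2.mk = "ku"  ["ku"]
2. n2.idx = "nk"  ["nk"]
3. n3.mk = "kunk"  [D₀.mk ++ D₀.idx]
4. n3.idx = "kur"  [D₀.mk ++ "r"]
5. n4.off = true  [terminal]
6. n5.off = true  [terminal]
7. n6.mk = "pq"  [terminal]
8. n3.wid = 2  [len(D.mk) - 2]
9. n3.lab = "kurkunk"  [D.idx ++ D.mk]
10. n2.wid = 10  [D₁.wid + 8]
11. n2.lab = "wq"  ["wq"]
12. n1.sig = 4  [len(D.lab) + 2]
13. n1.hot = true  [D.wid > 9]
14. n8.idx = 11  [terminal]
15. n9.off = true  [terminal]
16. n10.lab = -4  [terminal]
17. n7.lab = true  [a.idx == 11]
18. n7.val = 30  [c.lab + 34]
19. n11.lab = 23  [terminal]
20. n0.fin = 5  [d.lab - 18]
21. n0.wid = 10  [10]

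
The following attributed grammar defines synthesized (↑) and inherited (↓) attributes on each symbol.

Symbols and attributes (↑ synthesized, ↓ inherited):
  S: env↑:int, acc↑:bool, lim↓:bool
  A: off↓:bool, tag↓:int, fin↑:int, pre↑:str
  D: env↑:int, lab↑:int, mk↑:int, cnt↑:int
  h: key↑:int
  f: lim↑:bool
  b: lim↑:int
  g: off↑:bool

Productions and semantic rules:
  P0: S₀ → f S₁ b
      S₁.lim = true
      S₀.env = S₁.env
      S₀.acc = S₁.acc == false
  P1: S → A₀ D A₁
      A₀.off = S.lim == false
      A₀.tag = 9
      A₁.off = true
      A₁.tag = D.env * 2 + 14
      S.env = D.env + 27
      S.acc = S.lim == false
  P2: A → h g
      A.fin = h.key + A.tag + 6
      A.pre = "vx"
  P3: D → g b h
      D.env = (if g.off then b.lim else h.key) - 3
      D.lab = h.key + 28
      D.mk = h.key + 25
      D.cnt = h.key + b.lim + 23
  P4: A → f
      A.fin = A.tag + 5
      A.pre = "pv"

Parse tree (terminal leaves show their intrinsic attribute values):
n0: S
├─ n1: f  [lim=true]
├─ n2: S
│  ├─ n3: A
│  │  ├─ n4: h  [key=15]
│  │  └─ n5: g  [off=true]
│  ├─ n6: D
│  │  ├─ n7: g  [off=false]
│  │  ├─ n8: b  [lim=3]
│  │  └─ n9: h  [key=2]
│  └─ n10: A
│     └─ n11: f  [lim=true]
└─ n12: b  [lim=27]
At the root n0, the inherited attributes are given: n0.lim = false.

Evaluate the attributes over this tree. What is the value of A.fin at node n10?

1. n0.lim = false  [given at root]
2. n1.lim = true  [terminal]
3. n2.lim = true  [true]
4. n3.off = false  [S.lim == false]
5. n3.tag = 9  [9]
6. n4.key = 15  [terminal]
7. n5.off = true  [terminal]
8. n3.fin = 30  [h.key + A.tag + 6]
9. n3.pre = "vx"  ["vx"]
10. n7.off = false  [terminal]
11. n8.lim = 3  [terminal]
12. n9.key = 2  [terminal]
13. n6.env = -1  [(if g.off then b.lim else h.key) - 3]
14. n6.lab = 30  [h.key + 28]
15. n6.mk = 27  [h.key + 25]
16. n6.cnt = 28  [h.key + b.lim + 23]
17. n10.off = true  [true]
18. n10.tag = 12  [D.env * 2 + 14]
19. n11.lim = true  [terminal]
20. n10.fin = 17  [A.tag + 5]
21. n10.pre = "pv"  ["pv"]
22. n2.env = 26  [D.env + 27]
23. n2.acc = false  [S.lim == false]
24. n12.lim = 27  [terminal]
25. n0.env = 26  [S₁.env]
26. n0.acc = true  [S₁.acc == false]

17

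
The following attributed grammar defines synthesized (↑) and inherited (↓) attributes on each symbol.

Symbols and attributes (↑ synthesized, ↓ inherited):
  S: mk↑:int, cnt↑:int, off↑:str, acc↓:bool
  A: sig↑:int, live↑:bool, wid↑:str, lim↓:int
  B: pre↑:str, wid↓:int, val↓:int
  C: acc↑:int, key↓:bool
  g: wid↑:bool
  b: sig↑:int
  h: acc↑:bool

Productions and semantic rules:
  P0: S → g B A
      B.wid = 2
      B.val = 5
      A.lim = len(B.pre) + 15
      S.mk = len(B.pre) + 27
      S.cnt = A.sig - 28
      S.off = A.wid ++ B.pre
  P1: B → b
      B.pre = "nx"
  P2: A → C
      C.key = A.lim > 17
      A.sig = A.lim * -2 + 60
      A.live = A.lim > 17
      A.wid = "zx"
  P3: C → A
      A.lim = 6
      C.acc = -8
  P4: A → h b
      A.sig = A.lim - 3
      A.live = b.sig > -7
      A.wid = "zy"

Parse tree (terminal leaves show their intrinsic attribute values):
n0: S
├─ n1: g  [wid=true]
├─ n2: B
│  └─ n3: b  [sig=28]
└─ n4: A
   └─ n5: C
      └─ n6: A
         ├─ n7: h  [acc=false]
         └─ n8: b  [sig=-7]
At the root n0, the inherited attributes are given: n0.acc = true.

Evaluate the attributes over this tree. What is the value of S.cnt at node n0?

1. n0.acc = true  [given at root]
2. n1.wid = true  [terminal]
3. n2.wid = 2  [2]
4. n2.val = 5  [5]
5. n3.sig = 28  [terminal]
6. n2.pre = "nx"  ["nx"]
7. n4.lim = 17  [len(B.pre) + 15]
8. n5.key = false  [A.lim > 17]
9. n6.lim = 6  [6]
10. n7.acc = false  [terminal]
11. n8.sig = -7  [terminal]
12. n6.sig = 3  [A.lim - 3]
13. n6.live = false  [b.sig > -7]
14. n6.wid = "zy"  ["zy"]
15. n5.acc = -8  [-8]
16. n4.sig = 26  [A.lim * -2 + 60]
17. n4.live = false  [A.lim > 17]
18. n4.wid = "zx"  ["zx"]
19. n0.mk = 29  [len(B.pre) + 27]
20. n0.cnt = -2  [A.sig - 28]
21. n0.off = "zxnx"  [A.wid ++ B.pre]

-2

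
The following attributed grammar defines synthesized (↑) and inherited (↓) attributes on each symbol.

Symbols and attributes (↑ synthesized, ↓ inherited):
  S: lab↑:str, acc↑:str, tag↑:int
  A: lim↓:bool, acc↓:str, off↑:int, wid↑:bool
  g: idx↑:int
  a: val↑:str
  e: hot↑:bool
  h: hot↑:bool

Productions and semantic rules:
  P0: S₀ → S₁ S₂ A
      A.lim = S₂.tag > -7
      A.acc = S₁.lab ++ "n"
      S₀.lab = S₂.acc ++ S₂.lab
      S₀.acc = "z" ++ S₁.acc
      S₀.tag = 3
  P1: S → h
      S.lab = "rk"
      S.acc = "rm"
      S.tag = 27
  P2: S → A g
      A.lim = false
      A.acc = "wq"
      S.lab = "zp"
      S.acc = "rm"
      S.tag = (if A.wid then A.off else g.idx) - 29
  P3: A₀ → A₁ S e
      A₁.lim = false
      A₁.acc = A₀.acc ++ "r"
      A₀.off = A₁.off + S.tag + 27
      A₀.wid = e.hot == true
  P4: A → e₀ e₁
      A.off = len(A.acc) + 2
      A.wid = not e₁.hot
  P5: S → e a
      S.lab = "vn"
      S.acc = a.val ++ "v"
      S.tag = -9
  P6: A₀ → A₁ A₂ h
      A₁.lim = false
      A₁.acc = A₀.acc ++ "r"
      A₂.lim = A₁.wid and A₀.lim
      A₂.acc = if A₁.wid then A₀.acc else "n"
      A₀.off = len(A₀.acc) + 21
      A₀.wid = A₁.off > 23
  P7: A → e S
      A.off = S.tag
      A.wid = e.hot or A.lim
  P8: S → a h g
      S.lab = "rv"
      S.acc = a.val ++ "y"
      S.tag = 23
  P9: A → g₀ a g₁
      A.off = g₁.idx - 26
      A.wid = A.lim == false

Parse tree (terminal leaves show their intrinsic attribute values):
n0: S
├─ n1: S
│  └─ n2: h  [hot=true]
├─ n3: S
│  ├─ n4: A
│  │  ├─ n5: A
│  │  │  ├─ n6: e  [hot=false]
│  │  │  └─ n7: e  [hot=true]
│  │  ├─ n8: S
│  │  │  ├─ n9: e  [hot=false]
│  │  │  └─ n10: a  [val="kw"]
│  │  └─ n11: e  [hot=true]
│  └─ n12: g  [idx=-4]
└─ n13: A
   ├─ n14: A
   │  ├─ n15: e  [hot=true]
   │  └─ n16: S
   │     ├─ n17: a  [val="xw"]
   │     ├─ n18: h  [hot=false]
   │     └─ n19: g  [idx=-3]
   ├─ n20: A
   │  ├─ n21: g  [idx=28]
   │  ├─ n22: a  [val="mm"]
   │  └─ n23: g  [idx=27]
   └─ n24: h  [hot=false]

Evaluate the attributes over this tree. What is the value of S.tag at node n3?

-6

1. n2.hot = true  [terminal]
2. n1.lab = "rk"  ["rk"]
3. n1.acc = "rm"  ["rm"]
4. n1.tag = 27  [27]
5. n4.lim = false  [false]
6. n4.acc = "wq"  ["wq"]
7. n5.lim = false  [false]
8. n5.acc = "wqr"  [A₀.acc ++ "r"]
9. n6.hot = false  [terminal]
10. n7.hot = true  [terminal]
11. n5.off = 5  [len(A.acc) + 2]
12. n5.wid = false  [not e₁.hot]
13. n9.hot = false  [terminal]
14. n10.val = "kw"  [terminal]
15. n8.lab = "vn"  ["vn"]
16. n8.acc = "kwv"  [a.val ++ "v"]
17. n8.tag = -9  [-9]
18. n11.hot = true  [terminal]
19. n4.off = 23  [A₁.off + S.tag + 27]
20. n4.wid = true  [e.hot == true]
21. n12.idx = -4  [terminal]
22. n3.lab = "zp"  ["zp"]
23. n3.acc = "rm"  ["rm"]
24. n3.tag = -6  [(if A.wid then A.off else g.idx) - 29]
25. n13.lim = true  [S₂.tag > -7]
26. n13.acc = "rkn"  [S₁.lab ++ "n"]
27. n14.lim = false  [false]
28. n14.acc = "rknr"  [A₀.acc ++ "r"]
29. n15.hot = true  [terminal]
30. n17.val = "xw"  [terminal]
31. n18.hot = false  [terminal]
32. n19.idx = -3  [terminal]
33. n16.lab = "rv"  ["rv"]
34. n16.acc = "xwy"  [a.val ++ "y"]
35. n16.tag = 23  [23]
36. n14.off = 23  [S.tag]
37. n14.wid = true  [e.hot or A.lim]
38. n20.lim = true  [A₁.wid and A₀.lim]
39. n20.acc = "rkn"  [if A₁.wid then A₀.acc else "n"]
40. n21.idx = 28  [terminal]
41. n22.val = "mm"  [terminal]
42. n23.idx = 27  [terminal]
43. n20.off = 1  [g₁.idx - 26]
44. n20.wid = false  [A.lim == false]
45. n24.hot = false  [terminal]
46. n13.off = 24  [len(A₀.acc) + 21]
47. n13.wid = false  [A₁.off > 23]
48. n0.lab = "rmzp"  [S₂.acc ++ S₂.lab]
49. n0.acc = "zrm"  ["z" ++ S₁.acc]
50. n0.tag = 3  [3]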